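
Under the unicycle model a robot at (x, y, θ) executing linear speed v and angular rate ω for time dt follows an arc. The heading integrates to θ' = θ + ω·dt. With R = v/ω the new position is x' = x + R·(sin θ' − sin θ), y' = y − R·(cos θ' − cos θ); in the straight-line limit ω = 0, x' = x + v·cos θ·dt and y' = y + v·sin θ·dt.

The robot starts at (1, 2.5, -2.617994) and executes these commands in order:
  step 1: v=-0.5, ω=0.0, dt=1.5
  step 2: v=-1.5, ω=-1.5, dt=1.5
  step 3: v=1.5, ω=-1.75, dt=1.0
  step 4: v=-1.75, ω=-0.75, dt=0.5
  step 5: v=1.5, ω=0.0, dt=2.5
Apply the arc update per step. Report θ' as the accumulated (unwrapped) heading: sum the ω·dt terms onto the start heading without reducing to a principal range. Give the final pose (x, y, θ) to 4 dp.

step 1: θ'=-2.6180 (straight) → pose (1.6495, 2.8750, -2.6180)
step 2: θ'=-4.8680 (R=1.0000) → pose (3.1374, 1.8540, -4.8680)
step 3: θ'=-6.6180 (R=-0.8571) → pose (4.2659, 2.5307, -6.6180)
step 4: θ'=-6.9930 (R=2.3333) → pose (3.5120, 2.9647, -6.9930)
step 5: θ'=-6.9930 (straight) → pose (6.3563, 0.5208, -6.9930)

(6.3563, 0.5208, -6.9930)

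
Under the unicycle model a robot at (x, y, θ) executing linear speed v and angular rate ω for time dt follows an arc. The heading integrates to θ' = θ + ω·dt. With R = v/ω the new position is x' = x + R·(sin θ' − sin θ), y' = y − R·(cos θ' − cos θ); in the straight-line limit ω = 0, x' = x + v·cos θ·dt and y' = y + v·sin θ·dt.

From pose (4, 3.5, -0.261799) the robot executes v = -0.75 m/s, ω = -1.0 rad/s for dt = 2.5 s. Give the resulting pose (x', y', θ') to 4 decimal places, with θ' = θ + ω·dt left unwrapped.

θ' = -0.2618 + -1.0·2.5 = -2.7618
R = v/ω = -0.75/-1.0 = 0.7500
x' = 4 + 0.7500·(sin -2.7618 − sin -0.2618) = 3.9161
y' = 3.5 − 0.7500·(cos -2.7618 − cos -0.2618) = 4.9210

(3.9161, 4.9210, -2.7618)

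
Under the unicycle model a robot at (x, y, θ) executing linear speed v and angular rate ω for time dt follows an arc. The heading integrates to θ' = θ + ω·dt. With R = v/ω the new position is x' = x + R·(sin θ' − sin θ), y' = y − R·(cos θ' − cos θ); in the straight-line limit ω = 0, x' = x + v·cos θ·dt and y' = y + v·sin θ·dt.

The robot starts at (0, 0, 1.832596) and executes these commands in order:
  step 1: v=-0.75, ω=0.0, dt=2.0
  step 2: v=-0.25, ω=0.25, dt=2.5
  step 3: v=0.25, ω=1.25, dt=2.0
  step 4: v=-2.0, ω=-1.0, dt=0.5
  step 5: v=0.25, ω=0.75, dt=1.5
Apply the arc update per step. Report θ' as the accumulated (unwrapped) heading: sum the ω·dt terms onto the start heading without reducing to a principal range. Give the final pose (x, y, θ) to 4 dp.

step 1: θ'=1.8326 (straight) → pose (0.3882, -1.4489, 1.8326)
step 2: θ'=2.4576 (R=-1.0000) → pose (0.7223, -1.9651, 2.4576)
step 3: θ'=4.9576 (R=0.2000) → pose (0.4019, -2.1687, 4.9576)
step 4: θ'=4.4576 (R=2.0000) → pose (0.4066, -1.1791, 4.4576)
step 5: θ'=5.5826 (R=0.3333) → pose (0.5143, -1.5179, 5.5826)

(0.5143, -1.5179, 5.5826)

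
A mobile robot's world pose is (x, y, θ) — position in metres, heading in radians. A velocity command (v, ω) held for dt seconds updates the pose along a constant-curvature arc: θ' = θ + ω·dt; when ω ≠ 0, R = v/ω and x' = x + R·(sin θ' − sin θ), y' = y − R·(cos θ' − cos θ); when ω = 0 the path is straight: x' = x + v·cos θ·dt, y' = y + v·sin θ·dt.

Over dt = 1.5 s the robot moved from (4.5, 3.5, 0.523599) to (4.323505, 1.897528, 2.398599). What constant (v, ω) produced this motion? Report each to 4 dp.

Δθ = 2.398599 − 0.523599 = 1.875000
ω = Δθ/dt = 1.875000/1.5 = 1.2500
R = −Δy/(cos θ' − cos θ) = -1.0000
v = R·ω = -1.0000·1.2500 = -1.2500

v = -1.2500, ω = 1.2500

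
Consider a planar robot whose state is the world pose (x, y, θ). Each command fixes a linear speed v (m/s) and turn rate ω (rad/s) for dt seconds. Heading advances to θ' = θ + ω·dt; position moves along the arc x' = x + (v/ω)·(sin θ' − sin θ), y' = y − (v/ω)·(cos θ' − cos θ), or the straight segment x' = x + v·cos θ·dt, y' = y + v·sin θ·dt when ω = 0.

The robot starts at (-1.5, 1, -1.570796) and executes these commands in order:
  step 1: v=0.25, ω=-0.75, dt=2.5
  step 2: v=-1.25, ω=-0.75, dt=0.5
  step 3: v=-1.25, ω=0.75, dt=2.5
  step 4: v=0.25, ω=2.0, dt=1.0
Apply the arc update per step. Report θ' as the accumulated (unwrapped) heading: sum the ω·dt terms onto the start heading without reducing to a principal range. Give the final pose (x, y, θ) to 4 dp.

step 1: θ'=-3.4458 (R=-0.3333) → pose (-1.9332, 0.6820, -3.4458)
step 2: θ'=-3.8208 (R=1.6667) → pose (-1.3854, 0.3886, -3.8208)
step 3: θ'=-1.9458 (R=-1.6667) → pose (1.2124, 1.0750, -1.9458)
step 4: θ'=0.0542 (R=0.1250) → pose (1.3354, 0.9044, 0.0542)

(1.3354, 0.9044, 0.0542)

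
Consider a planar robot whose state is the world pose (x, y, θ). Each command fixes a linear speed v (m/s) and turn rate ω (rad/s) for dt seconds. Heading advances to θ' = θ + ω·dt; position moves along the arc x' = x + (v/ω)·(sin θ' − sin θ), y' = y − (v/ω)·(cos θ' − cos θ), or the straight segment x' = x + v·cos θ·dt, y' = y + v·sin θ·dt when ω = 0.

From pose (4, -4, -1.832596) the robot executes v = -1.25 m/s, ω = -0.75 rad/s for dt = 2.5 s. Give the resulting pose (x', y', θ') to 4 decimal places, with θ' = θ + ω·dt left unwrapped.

(6.5036, -3.0246, -3.7076)

θ' = -1.8326 + -0.75·2.5 = -3.7076
R = v/ω = -1.25/-0.75 = 1.6667
x' = 4 + 1.6667·(sin -3.7076 − sin -1.8326) = 6.5036
y' = -4 − 1.6667·(cos -3.7076 − cos -1.8326) = -3.0246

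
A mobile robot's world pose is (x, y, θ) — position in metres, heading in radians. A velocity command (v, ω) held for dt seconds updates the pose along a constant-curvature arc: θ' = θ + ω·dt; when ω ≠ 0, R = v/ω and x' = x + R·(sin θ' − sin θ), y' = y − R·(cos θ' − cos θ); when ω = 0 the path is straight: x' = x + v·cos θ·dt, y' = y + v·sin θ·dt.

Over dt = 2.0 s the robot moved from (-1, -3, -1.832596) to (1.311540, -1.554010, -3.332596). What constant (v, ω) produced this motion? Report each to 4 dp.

v = -1.5000, ω = -0.7500

Δθ = -3.332596 − -1.832596 = -1.500000
ω = Δθ/dt = -1.500000/2.0 = -0.7500
R = Δx/(sin θ' − sin θ) = 2.0000
v = R·ω = 2.0000·-0.7500 = -1.5000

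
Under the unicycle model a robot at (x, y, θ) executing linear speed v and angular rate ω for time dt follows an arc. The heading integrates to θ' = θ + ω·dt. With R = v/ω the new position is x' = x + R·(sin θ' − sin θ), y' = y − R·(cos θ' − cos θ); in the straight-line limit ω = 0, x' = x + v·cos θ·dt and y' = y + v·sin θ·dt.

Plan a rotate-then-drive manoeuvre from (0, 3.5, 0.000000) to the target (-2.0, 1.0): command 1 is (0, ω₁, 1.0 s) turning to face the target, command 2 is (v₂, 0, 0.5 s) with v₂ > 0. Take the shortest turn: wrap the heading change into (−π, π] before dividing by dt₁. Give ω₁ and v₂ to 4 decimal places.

ω₁ = -2.2455, v₂ = 6.4031

heading to target = atan2(1−3.5, -2−0) = -2.2455
Δθ = wrap(-2.2455 − 0.0000) = -2.2455; ω₁ = Δθ/dt₁ = -2.2455
distance = √((-2−0)² + (1−3.5)²) = 3.2016; v₂ = distance/dt₂ = 6.4031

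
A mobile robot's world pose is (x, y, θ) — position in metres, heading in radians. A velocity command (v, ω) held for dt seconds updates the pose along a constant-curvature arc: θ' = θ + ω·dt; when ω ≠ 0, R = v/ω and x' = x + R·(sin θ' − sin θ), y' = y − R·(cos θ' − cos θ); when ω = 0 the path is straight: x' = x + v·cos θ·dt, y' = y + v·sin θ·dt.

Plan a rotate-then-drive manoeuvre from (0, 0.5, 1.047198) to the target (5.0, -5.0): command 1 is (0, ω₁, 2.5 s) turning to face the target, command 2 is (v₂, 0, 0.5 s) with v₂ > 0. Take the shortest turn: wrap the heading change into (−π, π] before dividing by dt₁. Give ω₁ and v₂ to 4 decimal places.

heading to target = atan2(-5−0.5, 5−0) = -0.8330
Δθ = wrap(-0.8330 − 1.0472) = -1.8802; ω₁ = Δθ/dt₁ = -0.7521
distance = √((5−0)² + (-5−0.5)²) = 7.4330; v₂ = distance/dt₂ = 14.8661

ω₁ = -0.7521, v₂ = 14.8661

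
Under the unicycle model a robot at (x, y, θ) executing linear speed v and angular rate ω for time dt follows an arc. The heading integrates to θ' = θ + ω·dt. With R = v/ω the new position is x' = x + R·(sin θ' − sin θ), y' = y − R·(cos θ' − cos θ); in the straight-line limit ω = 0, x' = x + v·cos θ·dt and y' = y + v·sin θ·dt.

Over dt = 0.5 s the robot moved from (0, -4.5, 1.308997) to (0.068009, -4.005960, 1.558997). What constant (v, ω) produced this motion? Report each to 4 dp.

v = 1.0000, ω = 0.5000

Δθ = 1.558997 − 1.308997 = 0.250000
ω = Δθ/dt = 0.250000/0.5 = 0.5000
R = −Δy/(cos θ' − cos θ) = 2.0000
v = R·ω = 2.0000·0.5000 = 1.0000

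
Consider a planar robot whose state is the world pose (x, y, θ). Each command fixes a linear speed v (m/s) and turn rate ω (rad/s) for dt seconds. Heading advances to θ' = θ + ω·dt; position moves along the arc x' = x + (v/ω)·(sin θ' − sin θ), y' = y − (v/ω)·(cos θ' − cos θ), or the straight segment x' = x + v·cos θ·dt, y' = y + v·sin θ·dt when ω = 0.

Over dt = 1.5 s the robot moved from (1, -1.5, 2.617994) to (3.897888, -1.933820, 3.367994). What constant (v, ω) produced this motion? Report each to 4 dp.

v = -2.0000, ω = 0.5000

Δθ = 3.367994 − 2.617994 = 0.750000
ω = Δθ/dt = 0.750000/1.5 = 0.5000
R = Δx/(sin θ' − sin θ) = -4.0000
v = R·ω = -4.0000·0.5000 = -2.0000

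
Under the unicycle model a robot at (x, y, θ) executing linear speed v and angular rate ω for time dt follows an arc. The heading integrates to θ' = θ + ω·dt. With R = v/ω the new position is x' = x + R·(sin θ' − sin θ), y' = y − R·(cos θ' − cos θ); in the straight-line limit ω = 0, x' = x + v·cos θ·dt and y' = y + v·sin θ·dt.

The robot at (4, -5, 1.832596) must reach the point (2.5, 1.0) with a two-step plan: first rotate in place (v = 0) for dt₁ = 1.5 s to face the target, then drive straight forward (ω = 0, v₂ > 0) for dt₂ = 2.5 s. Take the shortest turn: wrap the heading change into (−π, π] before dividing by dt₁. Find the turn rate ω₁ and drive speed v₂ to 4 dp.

heading to target = atan2(1−-5, 2.5−4) = 1.8158
Δθ = wrap(1.8158 − 1.8326) = -0.0168; ω₁ = Δθ/dt₁ = -0.0112
distance = √((2.5−4)² + (1−-5)²) = 6.1847; v₂ = distance/dt₂ = 2.4739

ω₁ = -0.0112, v₂ = 2.4739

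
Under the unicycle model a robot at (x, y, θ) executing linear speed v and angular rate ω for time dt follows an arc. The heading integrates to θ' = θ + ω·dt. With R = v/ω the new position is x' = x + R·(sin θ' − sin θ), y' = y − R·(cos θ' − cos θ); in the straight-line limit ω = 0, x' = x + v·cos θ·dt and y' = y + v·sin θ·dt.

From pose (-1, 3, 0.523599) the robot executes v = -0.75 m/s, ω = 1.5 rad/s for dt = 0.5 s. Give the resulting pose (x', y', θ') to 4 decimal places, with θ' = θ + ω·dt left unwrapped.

θ' = 0.5236 + 1.5·0.5 = 1.2736
R = v/ω = -0.75/1.5 = -0.5000
x' = -1 + -0.5000·(sin 1.2736 − sin 0.5236) = -1.2281
y' = 3 − -0.5000·(cos 1.2736 − cos 0.5236) = 2.7134

(-1.2281, 2.7134, 1.2736)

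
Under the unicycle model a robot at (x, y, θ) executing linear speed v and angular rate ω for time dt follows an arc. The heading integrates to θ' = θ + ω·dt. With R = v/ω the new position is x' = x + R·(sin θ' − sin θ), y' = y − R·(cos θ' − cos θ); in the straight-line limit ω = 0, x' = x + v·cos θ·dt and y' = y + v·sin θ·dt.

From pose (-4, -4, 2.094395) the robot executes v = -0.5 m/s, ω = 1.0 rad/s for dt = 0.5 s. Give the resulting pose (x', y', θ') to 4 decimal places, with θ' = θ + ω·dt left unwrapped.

(-3.8271, -4.1770, 2.5944)

θ' = 2.0944 + 1.0·0.5 = 2.5944
R = v/ω = -0.5/1.0 = -0.5000
x' = -4 + -0.5000·(sin 2.5944 − sin 2.0944) = -3.8271
y' = -4 − -0.5000·(cos 2.5944 − cos 2.0944) = -4.1770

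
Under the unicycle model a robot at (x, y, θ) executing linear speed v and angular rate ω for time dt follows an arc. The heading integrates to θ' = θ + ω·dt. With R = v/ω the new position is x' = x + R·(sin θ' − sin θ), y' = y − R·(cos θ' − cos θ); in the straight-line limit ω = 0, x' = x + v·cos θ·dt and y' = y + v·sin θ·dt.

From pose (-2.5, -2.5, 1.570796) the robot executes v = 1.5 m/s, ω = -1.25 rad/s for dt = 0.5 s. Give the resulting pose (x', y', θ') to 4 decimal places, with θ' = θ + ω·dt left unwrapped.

(-2.2732, -1.7979, 0.9458)

θ' = 1.5708 + -1.25·0.5 = 0.9458
R = v/ω = 1.5/-1.25 = -1.2000
x' = -2.5 + -1.2000·(sin 0.9458 − sin 1.5708) = -2.2732
y' = -2.5 − -1.2000·(cos 0.9458 − cos 1.5708) = -1.7979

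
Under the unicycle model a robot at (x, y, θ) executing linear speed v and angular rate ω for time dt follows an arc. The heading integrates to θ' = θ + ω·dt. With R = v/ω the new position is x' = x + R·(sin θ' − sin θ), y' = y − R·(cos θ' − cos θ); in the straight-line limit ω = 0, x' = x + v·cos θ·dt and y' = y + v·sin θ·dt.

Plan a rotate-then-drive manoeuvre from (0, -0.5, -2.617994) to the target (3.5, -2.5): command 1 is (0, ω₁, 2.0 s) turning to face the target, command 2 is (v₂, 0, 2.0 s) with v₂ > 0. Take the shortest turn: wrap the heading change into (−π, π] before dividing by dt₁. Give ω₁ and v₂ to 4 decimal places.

heading to target = atan2(-2.5−-0.5, 3.5−0) = -0.5191
Δθ = wrap(-0.5191 − -2.6180) = 2.0988; ω₁ = Δθ/dt₁ = 1.0494
distance = √((3.5−0)² + (-2.5−-0.5)²) = 4.0311; v₂ = distance/dt₂ = 2.0156

ω₁ = 1.0494, v₂ = 2.0156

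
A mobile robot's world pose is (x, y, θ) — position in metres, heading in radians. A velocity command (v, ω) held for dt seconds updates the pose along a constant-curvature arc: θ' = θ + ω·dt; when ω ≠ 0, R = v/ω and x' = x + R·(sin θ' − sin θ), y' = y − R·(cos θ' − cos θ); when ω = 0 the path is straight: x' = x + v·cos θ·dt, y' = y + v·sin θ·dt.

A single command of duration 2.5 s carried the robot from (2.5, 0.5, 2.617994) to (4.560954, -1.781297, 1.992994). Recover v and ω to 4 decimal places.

v = -1.2500, ω = -0.2500

Δθ = 1.992994 − 2.617994 = -0.625000
ω = Δθ/dt = -0.625000/2.5 = -0.2500
R = −Δy/(cos θ' − cos θ) = 5.0000
v = R·ω = 5.0000·-0.2500 = -1.2500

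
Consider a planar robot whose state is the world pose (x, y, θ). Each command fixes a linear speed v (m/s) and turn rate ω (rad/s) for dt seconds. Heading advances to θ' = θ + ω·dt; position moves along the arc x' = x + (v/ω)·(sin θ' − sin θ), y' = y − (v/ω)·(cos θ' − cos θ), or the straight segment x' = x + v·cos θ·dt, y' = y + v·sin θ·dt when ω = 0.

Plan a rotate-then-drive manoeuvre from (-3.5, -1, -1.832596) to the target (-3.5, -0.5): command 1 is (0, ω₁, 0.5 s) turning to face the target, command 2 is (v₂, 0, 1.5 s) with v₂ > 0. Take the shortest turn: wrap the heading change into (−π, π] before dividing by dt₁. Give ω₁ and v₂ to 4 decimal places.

ω₁ = -5.7596, v₂ = 0.3333

heading to target = atan2(-0.5−-1, -3.5−-3.5) = 1.5708
Δθ = wrap(1.5708 − -1.8326) = -2.8798; ω₁ = Δθ/dt₁ = -5.7596
distance = √((-3.5−-3.5)² + (-0.5−-1)²) = 0.5000; v₂ = distance/dt₂ = 0.3333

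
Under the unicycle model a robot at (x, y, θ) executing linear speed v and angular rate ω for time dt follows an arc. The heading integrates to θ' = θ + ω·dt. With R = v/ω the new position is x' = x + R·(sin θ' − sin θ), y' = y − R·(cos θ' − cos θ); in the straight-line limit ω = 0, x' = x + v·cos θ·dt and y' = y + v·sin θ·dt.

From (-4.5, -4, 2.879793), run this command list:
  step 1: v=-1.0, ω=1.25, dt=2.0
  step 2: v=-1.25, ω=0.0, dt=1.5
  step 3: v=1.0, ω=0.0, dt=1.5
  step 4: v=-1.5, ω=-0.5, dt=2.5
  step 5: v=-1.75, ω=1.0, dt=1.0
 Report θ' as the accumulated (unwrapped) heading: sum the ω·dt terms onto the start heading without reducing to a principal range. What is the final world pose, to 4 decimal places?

(-3.9071, 2.7421, 5.1298)

step 1: θ'=5.3798 (R=-0.8000) → pose (-3.6646, -2.7321, 5.3798)
step 2: θ'=5.3798 (straight) → pose (-4.8251, -1.2594, 5.3798)
step 3: θ'=5.3798 (straight) → pose (-3.8967, -2.4376, 5.3798)
step 4: θ'=4.1298 (R=3.0000) → pose (-4.0455, 1.0699, 4.1298)
step 5: θ'=5.1298 (R=-1.7500) → pose (-3.9071, 2.7421, 5.1298)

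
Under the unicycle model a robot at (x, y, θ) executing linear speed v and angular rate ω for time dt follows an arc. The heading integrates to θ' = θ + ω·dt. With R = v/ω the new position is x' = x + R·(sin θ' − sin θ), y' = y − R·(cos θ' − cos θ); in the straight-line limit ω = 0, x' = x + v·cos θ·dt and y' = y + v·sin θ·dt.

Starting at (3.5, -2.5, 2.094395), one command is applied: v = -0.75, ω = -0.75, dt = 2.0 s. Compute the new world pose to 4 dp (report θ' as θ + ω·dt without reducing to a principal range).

(3.1940, -3.8285, 0.5944)

θ' = 2.0944 + -0.75·2.0 = 0.5944
R = v/ω = -0.75/-0.75 = 1.0000
x' = 3.5 + 1.0000·(sin 0.5944 − sin 2.0944) = 3.1940
y' = -2.5 − 1.0000·(cos 0.5944 − cos 2.0944) = -3.8285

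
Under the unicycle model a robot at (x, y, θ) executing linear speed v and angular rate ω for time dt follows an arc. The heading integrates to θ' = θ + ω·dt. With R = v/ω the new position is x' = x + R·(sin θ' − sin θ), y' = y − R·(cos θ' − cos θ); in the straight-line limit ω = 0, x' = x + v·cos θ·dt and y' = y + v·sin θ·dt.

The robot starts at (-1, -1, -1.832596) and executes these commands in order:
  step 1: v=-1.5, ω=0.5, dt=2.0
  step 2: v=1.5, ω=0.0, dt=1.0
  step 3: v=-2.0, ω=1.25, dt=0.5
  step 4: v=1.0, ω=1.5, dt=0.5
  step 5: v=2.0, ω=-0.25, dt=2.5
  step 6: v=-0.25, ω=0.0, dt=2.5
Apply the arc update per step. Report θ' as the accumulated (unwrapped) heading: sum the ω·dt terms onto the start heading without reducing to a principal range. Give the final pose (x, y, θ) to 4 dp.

step 1: θ'=-0.8326 (R=-3.0000) → pose (-1.6787, 1.7953, -0.8326)
step 2: θ'=-0.8326 (straight) → pose (-0.6693, 0.6858, -0.8326)
step 3: θ'=-0.2076 (R=-1.6000) → pose (-1.5230, 1.1747, -0.2076)
step 4: θ'=0.5424 (R=0.6667) → pose (-1.0415, 1.2561, 0.5424)
step 5: θ'=-0.0826 (R=-8.0000) → pose (3.7481, 2.3771, -0.0826)
step 6: θ'=-0.0826 (straight) → pose (3.1252, 2.4286, -0.0826)

(3.1252, 2.4286, -0.0826)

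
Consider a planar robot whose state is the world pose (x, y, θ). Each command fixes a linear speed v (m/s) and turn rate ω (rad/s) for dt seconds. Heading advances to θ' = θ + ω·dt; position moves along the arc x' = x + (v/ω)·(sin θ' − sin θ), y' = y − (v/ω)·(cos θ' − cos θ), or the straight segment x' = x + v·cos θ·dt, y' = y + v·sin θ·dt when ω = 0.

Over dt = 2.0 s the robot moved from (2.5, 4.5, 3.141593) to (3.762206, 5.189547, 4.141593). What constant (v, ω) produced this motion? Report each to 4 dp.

Δθ = 4.141593 − 3.141593 = 1.000000
ω = Δθ/dt = 1.000000/2.0 = 0.5000
R = Δx/(sin θ' − sin θ) = -1.5000
v = R·ω = -1.5000·0.5000 = -0.7500

v = -0.7500, ω = 0.5000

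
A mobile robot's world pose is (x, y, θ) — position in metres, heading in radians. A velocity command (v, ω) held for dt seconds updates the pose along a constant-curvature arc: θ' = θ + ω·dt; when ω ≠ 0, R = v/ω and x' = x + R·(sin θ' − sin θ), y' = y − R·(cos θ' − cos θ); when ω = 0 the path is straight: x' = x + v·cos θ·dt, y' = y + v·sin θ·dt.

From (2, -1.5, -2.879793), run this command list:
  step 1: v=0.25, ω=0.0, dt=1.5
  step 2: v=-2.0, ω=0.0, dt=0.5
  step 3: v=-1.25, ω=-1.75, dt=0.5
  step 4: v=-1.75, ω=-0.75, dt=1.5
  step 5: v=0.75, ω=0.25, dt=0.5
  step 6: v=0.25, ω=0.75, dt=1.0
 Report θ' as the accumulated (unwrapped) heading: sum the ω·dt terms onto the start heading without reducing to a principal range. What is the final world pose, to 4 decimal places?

step 1: θ'=-2.8798 (straight) → pose (1.6378, -1.5971, -2.8798)
step 2: θ'=-2.8798 (straight) → pose (2.6037, -1.3382, -2.8798)
step 3: θ'=-3.7548 (R=0.7143) → pose (3.1996, -1.4440, -3.7548)
step 4: θ'=-4.8798 (R=2.3333) → pose (4.1575, -3.7410, -4.8798)
step 5: θ'=-4.7548 (R=3.0000) → pose (4.1968, -3.3684, -4.7548)
step 6: θ'=-4.0048 (R=0.3333) → pose (4.1171, -3.1376, -4.0048)

(4.1171, -3.1376, -4.0048)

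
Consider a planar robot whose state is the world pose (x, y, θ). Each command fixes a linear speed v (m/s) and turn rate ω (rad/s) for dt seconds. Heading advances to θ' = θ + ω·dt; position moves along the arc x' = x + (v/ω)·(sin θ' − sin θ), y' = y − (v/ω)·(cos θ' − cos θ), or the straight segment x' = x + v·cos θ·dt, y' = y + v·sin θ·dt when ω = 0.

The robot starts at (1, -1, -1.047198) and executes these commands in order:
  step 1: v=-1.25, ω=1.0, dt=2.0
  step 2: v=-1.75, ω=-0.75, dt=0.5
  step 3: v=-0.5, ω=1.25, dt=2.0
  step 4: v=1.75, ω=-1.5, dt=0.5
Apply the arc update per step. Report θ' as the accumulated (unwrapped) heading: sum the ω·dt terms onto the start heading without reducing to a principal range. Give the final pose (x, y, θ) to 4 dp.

step 1: θ'=0.9528 (R=-1.2500) → pose (-1.1013, -0.9007, 0.9528)
step 2: θ'=0.5778 (R=2.3333) → pose (-1.7287, -1.5034, 0.5778)
step 3: θ'=3.0778 (R=-0.4000) → pose (-1.5357, -2.2376, 3.0778)
step 4: θ'=2.3278 (R=-1.1667) → pose (-2.3094, -1.8745, 2.3278)

(-2.3094, -1.8745, 2.3278)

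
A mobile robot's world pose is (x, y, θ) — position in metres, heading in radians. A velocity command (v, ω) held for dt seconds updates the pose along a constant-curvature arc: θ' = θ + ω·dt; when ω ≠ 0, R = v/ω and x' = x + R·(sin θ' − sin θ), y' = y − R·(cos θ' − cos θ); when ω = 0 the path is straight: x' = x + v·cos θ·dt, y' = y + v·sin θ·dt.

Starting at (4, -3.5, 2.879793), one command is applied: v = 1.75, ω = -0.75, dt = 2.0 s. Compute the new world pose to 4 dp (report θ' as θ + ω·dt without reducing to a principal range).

(2.3130, -0.8032, 1.3798)

θ' = 2.8798 + -0.75·2.0 = 1.3798
R = v/ω = 1.75/-0.75 = -2.3333
x' = 4 + -2.3333·(sin 1.3798 − sin 2.8798) = 2.3130
y' = -3.5 − -2.3333·(cos 1.3798 − cos 2.8798) = -0.8032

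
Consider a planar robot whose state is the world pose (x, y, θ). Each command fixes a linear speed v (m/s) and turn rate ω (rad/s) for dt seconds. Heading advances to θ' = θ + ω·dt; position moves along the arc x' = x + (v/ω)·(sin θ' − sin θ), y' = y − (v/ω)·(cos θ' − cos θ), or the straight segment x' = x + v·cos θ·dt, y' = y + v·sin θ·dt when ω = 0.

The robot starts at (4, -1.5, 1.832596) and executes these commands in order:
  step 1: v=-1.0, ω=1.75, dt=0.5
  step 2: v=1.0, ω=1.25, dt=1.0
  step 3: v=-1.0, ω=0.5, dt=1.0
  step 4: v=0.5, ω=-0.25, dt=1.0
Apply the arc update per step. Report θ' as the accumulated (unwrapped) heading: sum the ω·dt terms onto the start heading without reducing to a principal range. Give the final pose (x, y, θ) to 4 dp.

step 1: θ'=2.7076 (R=-0.5714) → pose (4.3117, -1.8706, 2.7076)
step 2: θ'=3.9576 (R=0.8000) → pose (3.3925, -2.0483, 3.9576)
step 3: θ'=4.4576 (R=-2.0000) → pose (3.8711, -1.1821, 4.4576)
step 4: θ'=4.2076 (R=-2.0000) → pose (3.6863, -1.6453, 4.2076)

(3.6863, -1.6453, 4.2076)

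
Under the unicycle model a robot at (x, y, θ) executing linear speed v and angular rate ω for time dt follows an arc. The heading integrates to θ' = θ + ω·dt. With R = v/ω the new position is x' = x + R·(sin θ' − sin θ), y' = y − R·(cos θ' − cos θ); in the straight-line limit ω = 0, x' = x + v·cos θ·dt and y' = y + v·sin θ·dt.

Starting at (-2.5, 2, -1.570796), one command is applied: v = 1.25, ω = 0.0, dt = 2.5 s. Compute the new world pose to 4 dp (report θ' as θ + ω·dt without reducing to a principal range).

θ' = -1.5708 + 0.0·2.5 = -1.5708
ω = 0 → straight: x' = -2.5 + 1.25·cos(-1.5708)·2.5 = -2.5000
y' = 2 + 1.25·sin(-1.5708)·2.5 = -1.1250

(-2.5000, -1.1250, -1.5708)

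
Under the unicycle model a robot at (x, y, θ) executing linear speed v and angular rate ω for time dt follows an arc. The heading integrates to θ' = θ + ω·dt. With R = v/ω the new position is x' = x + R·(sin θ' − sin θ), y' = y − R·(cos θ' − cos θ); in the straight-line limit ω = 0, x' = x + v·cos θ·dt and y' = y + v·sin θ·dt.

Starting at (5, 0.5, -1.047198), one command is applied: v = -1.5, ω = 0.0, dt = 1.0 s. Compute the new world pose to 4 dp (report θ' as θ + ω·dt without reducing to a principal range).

θ' = -1.0472 + 0.0·1.0 = -1.0472
ω = 0 → straight: x' = 5 + -1.5·cos(-1.0472)·1.0 = 4.2500
y' = 0.5 + -1.5·sin(-1.0472)·1.0 = 1.7990

(4.2500, 1.7990, -1.0472)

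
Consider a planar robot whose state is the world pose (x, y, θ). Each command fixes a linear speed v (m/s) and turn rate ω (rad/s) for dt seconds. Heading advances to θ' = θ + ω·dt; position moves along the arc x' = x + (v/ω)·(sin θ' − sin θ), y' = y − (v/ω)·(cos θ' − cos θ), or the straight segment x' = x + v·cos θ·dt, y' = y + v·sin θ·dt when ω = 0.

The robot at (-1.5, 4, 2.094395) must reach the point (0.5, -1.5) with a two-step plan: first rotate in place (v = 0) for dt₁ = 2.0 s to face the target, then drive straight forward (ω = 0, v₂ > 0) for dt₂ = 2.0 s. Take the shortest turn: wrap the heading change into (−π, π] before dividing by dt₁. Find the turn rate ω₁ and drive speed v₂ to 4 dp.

heading to target = atan2(-1.5−4, 0.5−-1.5) = -1.2220
Δθ = wrap(-1.2220 − 2.0944) = 2.9668; ω₁ = Δθ/dt₁ = 1.4834
distance = √((0.5−-1.5)² + (-1.5−4)²) = 5.8523; v₂ = distance/dt₂ = 2.9262

ω₁ = 1.4834, v₂ = 2.9262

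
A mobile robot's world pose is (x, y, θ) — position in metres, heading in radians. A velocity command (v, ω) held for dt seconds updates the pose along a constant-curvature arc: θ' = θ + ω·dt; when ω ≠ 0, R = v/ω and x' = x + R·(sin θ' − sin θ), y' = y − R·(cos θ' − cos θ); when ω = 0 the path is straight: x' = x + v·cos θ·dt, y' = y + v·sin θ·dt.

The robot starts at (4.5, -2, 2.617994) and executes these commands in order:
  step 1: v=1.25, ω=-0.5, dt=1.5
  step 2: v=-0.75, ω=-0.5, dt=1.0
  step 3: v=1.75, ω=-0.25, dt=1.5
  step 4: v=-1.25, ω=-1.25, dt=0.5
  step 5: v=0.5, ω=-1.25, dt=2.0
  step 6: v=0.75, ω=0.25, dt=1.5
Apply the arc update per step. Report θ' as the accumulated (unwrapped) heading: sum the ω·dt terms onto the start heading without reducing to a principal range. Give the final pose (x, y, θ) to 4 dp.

step 1: θ'=1.8680 (R=-2.5000) → pose (3.3596, -0.5670, 1.8680)
step 2: θ'=1.3680 (R=1.5000) → pose (3.3946, -1.3084, 1.3680)
step 3: θ'=0.9930 (R=-7.0000) → pose (4.3875, 1.1050, 0.9930)
step 4: θ'=0.3680 (R=1.0000) → pose (3.9096, 0.7181, 0.3680)
step 5: θ'=-2.1320 (R=-0.4000) → pose (4.3921, 0.1320, -2.1320)
step 6: θ'=-1.7570 (R=3.0000) → pose (3.9838, -0.9092, -1.7570)

(3.9838, -0.9092, -1.7570)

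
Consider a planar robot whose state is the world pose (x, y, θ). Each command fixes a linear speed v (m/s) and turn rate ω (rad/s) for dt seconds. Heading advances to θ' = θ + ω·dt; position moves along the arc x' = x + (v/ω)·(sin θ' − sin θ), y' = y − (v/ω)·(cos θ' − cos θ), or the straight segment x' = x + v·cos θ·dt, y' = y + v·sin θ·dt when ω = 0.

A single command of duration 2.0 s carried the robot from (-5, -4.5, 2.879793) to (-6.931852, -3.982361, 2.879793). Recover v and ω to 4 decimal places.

Δθ = 2.879793 − 2.879793 = 0.000000
ω = Δθ/dt = 0.000000/2.0 = 0.0000
ω = 0 → v = (Δx·cos θ + Δy·sin θ)/dt = 1.0000

v = 1.0000, ω = 0.0000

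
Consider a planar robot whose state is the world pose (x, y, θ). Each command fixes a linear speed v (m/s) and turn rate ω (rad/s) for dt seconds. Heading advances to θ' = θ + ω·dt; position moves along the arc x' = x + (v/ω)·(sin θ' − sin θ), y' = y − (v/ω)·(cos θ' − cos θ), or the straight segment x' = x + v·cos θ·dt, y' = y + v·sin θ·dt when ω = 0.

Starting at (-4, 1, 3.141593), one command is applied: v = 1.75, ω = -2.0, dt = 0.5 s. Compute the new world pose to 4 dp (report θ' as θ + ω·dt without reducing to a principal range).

(-4.7363, 1.4022, 2.1416)

θ' = 3.1416 + -2.0·0.5 = 2.1416
R = v/ω = 1.75/-2.0 = -0.8750
x' = -4 + -0.8750·(sin 2.1416 − sin 3.1416) = -4.7363
y' = 1 − -0.8750·(cos 2.1416 − cos 3.1416) = 1.4022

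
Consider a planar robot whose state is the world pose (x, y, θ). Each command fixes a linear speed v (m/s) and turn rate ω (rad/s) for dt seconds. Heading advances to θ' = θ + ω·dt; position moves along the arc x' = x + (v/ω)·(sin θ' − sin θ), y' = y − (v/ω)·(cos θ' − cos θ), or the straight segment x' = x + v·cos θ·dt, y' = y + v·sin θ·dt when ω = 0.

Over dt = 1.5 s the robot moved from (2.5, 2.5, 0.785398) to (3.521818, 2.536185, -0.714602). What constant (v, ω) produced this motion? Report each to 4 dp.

Δθ = -0.714602 − 0.785398 = -1.500000
ω = Δθ/dt = -1.500000/1.5 = -1.0000
R = Δx/(sin θ' − sin θ) = -0.7500
v = R·ω = -0.7500·-1.0000 = 0.7500

v = 0.7500, ω = -1.0000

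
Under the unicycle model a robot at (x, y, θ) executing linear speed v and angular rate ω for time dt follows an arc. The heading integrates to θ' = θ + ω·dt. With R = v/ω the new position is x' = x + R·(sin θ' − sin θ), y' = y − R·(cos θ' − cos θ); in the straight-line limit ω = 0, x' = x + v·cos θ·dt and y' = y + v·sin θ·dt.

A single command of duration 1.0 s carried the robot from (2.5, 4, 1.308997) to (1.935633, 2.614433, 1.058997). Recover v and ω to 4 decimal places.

Δθ = 1.058997 − 1.308997 = -0.250000
ω = Δθ/dt = -0.250000/1.0 = -0.2500
R = −Δy/(cos θ' − cos θ) = 6.0000
v = R·ω = 6.0000·-0.2500 = -1.5000

v = -1.5000, ω = -0.2500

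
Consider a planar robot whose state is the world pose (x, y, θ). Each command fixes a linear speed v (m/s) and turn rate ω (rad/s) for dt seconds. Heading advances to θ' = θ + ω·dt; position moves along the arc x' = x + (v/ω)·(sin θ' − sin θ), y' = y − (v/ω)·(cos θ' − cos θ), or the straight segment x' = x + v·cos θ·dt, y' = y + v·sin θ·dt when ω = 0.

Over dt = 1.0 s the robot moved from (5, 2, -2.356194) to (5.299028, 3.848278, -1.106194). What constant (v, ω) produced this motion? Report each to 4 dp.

Δθ = -1.106194 − -2.356194 = 1.250000
ω = Δθ/dt = 1.250000/1.0 = 1.2500
R = −Δy/(cos θ' − cos θ) = -1.6000
v = R·ω = -1.6000·1.2500 = -2.0000

v = -2.0000, ω = 1.2500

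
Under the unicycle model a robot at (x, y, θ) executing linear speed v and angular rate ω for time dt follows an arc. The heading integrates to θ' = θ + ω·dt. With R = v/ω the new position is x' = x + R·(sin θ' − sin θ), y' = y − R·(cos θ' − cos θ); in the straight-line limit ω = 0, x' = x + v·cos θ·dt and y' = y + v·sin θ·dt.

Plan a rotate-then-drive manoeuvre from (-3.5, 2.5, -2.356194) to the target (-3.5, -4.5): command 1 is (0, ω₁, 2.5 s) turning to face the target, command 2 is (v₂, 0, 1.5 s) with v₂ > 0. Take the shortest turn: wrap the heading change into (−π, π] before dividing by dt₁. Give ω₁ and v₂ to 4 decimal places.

ω₁ = 0.3142, v₂ = 4.6667

heading to target = atan2(-4.5−2.5, -3.5−-3.5) = -1.5708
Δθ = wrap(-1.5708 − -2.3562) = 0.7854; ω₁ = Δθ/dt₁ = 0.3142
distance = √((-3.5−-3.5)² + (-4.5−2.5)²) = 7.0000; v₂ = distance/dt₂ = 4.6667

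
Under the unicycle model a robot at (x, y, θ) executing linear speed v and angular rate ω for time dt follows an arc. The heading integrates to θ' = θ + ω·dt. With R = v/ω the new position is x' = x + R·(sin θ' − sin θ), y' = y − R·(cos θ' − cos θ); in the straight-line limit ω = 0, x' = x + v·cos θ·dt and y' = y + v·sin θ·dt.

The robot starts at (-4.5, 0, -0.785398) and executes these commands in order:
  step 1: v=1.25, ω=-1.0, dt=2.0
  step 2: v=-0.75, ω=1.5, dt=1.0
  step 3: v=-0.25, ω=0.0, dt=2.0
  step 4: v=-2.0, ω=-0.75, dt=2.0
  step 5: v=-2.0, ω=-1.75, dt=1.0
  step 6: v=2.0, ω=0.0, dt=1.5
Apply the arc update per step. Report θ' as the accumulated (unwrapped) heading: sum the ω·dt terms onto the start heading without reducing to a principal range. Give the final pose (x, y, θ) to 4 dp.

(-2.1591, 4.3670, -4.5354)

step 1: θ'=-2.7854 (R=-1.2500) → pose (-4.9480, -2.0554, -2.7854)
step 2: θ'=-1.2854 (R=-0.5000) → pose (-4.6426, -1.4460, -1.2854)
step 3: θ'=-1.2854 (straight) → pose (-4.7833, -0.9663, -1.2854)
step 4: θ'=-2.7854 (R=2.6667) → pose (-3.1544, 2.2838, -2.7854)
step 5: θ'=-4.5354 (R=1.1429) → pose (-1.6309, 1.4139, -4.5354)
step 6: θ'=-4.5354 (straight) → pose (-2.1591, 4.3670, -4.5354)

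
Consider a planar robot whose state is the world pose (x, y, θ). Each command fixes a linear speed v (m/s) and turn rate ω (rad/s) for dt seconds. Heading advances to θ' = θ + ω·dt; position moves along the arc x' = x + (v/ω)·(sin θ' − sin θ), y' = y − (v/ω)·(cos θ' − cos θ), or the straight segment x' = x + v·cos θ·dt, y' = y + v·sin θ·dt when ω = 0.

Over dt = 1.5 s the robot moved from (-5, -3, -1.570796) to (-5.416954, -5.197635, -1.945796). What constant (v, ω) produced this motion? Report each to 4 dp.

v = 1.5000, ω = -0.2500

Δθ = -1.945796 − -1.570796 = -0.375000
ω = Δθ/dt = -0.375000/1.5 = -0.2500
R = −Δy/(cos θ' − cos θ) = -6.0000
v = R·ω = -6.0000·-0.2500 = 1.5000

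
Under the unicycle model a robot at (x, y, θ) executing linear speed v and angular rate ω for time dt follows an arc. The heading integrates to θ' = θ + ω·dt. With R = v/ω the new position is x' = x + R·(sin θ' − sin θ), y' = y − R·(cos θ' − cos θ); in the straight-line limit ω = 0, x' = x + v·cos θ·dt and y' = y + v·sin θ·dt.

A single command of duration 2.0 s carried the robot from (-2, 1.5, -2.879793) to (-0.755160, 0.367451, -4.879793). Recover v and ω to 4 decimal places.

v = -1.0000, ω = -1.0000

Δθ = -4.879793 − -2.879793 = -2.000000
ω = Δθ/dt = -2.000000/2.0 = -1.0000
R = Δx/(sin θ' − sin θ) = 1.0000
v = R·ω = 1.0000·-1.0000 = -1.0000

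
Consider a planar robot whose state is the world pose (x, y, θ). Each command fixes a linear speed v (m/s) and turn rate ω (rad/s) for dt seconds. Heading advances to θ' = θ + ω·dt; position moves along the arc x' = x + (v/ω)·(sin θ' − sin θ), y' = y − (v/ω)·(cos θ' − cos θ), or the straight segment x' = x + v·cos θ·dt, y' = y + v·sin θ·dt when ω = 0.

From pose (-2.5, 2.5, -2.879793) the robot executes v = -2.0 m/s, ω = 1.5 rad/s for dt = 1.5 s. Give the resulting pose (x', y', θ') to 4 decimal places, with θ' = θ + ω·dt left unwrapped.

θ' = -2.8798 + 1.5·1.5 = -0.6298
R = v/ω = -2.0/1.5 = -1.3333
x' = -2.5 + -1.3333·(sin -0.6298 − sin -2.8798) = -2.0598
y' = 2.5 − -1.3333·(cos -0.6298 − cos -2.8798) = 4.8654

(-2.0598, 4.8654, -0.6298)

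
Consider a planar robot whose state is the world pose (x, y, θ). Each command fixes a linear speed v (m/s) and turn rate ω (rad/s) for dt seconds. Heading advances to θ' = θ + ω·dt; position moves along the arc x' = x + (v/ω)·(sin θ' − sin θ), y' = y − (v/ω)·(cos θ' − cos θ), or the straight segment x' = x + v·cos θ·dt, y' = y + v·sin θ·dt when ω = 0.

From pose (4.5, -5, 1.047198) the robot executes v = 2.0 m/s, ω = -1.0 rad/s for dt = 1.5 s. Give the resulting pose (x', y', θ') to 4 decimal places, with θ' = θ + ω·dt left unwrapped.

θ' = 1.0472 + -1.0·1.5 = -0.4528
R = v/ω = 2.0/-1.0 = -2.0000
x' = 4.5 + -2.0000·(sin -0.4528 − sin 1.0472) = 7.1070
y' = -5 − -2.0000·(cos -0.4528 − cos 1.0472) = -4.2015

(7.1070, -4.2015, -0.4528)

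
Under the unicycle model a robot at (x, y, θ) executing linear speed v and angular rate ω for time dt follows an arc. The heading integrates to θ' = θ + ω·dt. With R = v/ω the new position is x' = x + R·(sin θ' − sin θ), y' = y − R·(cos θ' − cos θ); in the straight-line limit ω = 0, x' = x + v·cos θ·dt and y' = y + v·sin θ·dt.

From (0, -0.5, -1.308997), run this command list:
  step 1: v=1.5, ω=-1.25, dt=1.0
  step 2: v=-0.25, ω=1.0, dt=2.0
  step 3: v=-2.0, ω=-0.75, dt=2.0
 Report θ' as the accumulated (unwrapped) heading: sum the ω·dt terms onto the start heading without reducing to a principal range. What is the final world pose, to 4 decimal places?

(-1.4448, 2.1196, -2.0590)

step 1: θ'=-2.5590 (R=-1.2000) → pose (-0.4989, -1.8126, -2.5590)
step 2: θ'=-0.5590 (R=-0.2500) → pose (-0.5038, -1.3919, -0.5590)
step 3: θ'=-2.0590 (R=2.6667) → pose (-1.4448, 2.1196, -2.0590)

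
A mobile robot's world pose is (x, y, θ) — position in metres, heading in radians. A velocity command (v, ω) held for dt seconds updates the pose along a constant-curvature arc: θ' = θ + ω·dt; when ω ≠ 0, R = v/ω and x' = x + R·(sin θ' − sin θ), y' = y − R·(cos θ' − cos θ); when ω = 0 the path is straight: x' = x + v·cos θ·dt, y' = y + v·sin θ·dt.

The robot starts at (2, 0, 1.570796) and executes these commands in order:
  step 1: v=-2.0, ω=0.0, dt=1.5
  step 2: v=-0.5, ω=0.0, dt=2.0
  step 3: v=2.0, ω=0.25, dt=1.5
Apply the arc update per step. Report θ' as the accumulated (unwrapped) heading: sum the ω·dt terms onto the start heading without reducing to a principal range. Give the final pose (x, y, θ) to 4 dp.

step 1: θ'=1.5708 (straight) → pose (2.0000, -3.0000, 1.5708)
step 2: θ'=1.5708 (straight) → pose (2.0000, -4.0000, 1.5708)
step 3: θ'=1.9458 (R=8.0000) → pose (1.4441, -1.0698, 1.9458)

(1.4441, -1.0698, 1.9458)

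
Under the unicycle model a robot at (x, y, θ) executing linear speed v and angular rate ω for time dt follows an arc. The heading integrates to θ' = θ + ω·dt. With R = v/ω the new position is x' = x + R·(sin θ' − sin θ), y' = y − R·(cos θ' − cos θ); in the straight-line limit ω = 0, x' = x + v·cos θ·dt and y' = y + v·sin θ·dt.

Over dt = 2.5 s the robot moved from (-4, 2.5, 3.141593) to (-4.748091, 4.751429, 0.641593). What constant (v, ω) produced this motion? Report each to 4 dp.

v = 1.2500, ω = -1.0000

Δθ = 0.641593 − 3.141593 = -2.500000
ω = Δθ/dt = -2.500000/2.5 = -1.0000
R = −Δy/(cos θ' − cos θ) = -1.2500
v = R·ω = -1.2500·-1.0000 = 1.2500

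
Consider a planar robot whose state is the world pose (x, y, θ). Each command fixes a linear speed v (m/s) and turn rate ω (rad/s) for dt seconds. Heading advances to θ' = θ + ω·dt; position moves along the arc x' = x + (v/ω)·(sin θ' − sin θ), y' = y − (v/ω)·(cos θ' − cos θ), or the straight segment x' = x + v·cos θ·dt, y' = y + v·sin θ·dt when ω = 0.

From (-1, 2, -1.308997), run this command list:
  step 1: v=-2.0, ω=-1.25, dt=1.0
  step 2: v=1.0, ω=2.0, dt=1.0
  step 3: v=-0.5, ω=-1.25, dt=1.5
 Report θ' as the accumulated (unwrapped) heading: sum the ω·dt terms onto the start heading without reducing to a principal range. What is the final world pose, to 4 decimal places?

step 1: θ'=-2.5590 (R=1.6000) → pose (-0.3348, 3.7502, -2.5590)
step 2: θ'=-0.5590 (R=0.5000) → pose (-0.3249, 2.9088, -0.5590)
step 3: θ'=-2.4340 (R=0.4000) → pose (-0.3728, 3.5518, -2.4340)

(-0.3728, 3.5518, -2.4340)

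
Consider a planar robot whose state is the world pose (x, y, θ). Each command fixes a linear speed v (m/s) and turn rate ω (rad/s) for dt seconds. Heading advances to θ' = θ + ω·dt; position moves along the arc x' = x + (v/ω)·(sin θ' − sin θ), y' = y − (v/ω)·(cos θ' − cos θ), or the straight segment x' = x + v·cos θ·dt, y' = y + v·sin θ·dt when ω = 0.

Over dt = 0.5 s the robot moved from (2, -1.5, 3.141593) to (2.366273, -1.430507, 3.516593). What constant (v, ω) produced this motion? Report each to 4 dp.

v = -0.7500, ω = 0.7500

Δθ = 3.516593 − 3.141593 = 0.375000
ω = Δθ/dt = 0.375000/0.5 = 0.7500
R = Δx/(sin θ' − sin θ) = -1.0000
v = R·ω = -1.0000·0.7500 = -0.7500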